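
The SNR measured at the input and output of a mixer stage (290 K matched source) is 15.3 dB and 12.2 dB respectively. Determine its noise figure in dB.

3.1 dB

NF (dB) = SNR_in(dB) − SNR_out(dB) when the source is at T₀
NF = 15.3 − 12.2 = 3.1 dB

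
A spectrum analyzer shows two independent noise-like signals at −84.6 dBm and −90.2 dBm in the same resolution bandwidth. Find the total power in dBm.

Convert to linear, add, convert back:
P₁ = 3.47×10⁻¹² W, P₂ = 9.55×10⁻¹³ W
P_tot = 4.42×10⁻¹² W → 10 log₁₀(P_tot / 10⁻³) = −83.5 dBm

−83.5 dBm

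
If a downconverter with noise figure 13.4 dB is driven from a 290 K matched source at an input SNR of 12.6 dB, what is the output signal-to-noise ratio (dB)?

−0.8 dB

By definition F = SNR_in/SNR_out, so in dB: SNR_out = SNR_in − NF
SNR_out = 12.6 − 13.4 = −0.8 dB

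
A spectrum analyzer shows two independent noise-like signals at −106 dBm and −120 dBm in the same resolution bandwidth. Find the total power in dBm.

Convert to linear, add, convert back:
P₁ = 2.51×10⁻¹⁴ W, P₂ = 1.00×10⁻¹⁵ W
P_tot = 2.61×10⁻¹⁴ W → 10 log₁₀(P_tot / 10⁻³) = −105.8 dBm

−105.8 dBm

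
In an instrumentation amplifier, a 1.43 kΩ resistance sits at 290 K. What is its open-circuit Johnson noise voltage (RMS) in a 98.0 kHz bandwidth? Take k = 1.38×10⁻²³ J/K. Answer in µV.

V_n = √(4kTRB)
4kTRB = 4 × 1.38×10⁻²³ × 290 × 1.43×10³ × 9.80×10⁴ = 2.24×10⁻¹² V²
V_n = √(2.24×10⁻¹²) = 1.50×10⁻⁶ V = 1.50 µV

1.50 µV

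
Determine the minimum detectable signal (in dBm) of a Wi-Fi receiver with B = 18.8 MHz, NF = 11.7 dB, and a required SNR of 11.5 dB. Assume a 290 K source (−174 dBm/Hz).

Sensitivity = −174 + 10 log₁₀(B) + NF + SNR_min
= −174 + 72.74 + 11.7 + 11.5
= −78.06 dBm → −78.1 dBm

−78.1 dBm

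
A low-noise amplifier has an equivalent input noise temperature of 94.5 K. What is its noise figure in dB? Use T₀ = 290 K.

1.22 dB

F = 1 + T_e/T₀ = 1 + 94.5/290 = 1.32586
NF = 10 log₁₀(1.32586) = 1.22 dB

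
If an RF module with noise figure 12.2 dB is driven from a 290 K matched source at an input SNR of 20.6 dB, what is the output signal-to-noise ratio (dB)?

By definition F = SNR_in/SNR_out, so in dB: SNR_out = SNR_in − NF
SNR_out = 20.6 − 12.2 = 8.4 dB

8.4 dB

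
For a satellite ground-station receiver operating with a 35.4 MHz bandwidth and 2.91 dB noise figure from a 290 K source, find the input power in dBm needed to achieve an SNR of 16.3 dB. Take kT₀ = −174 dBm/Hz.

−79.3 dBm

Sensitivity = −174 + 10 log₁₀(B) + NF + SNR_min
= −174 + 75.49 + 2.91 + 16.3
= −79.30 dBm → −79.3 dBm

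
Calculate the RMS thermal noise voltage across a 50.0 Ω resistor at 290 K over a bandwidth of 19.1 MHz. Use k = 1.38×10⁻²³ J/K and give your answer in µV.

V_n = √(4kTRB)
4kTRB = 4 × 1.38×10⁻²³ × 290 × 5.00×10¹ × 1.91×10⁷ = 1.53×10⁻¹¹ V²
V_n = √(1.53×10⁻¹¹) = 3.91×10⁻⁶ V = 3.91 µV

3.91 µV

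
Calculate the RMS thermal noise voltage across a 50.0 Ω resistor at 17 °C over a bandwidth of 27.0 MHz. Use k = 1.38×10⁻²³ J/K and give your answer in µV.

4.65 µV

T = 17 °C + 273.15 = 290.15 K
V_n = √(4kTRB)
4kTRB = 4 × 1.38×10⁻²³ × 290.15 × 5.00×10¹ × 2.70×10⁷ = 2.16×10⁻¹¹ V²
V_n = √(2.16×10⁻¹¹) = 4.65×10⁻⁶ V = 4.65 µV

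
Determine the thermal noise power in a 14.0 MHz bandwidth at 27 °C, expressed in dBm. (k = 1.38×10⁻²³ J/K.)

T = 27 °C + 273.15 = 300.15 K
P_n = kTB = 1.38×10⁻²³ × 300.15 × 1.40×10⁷ = 5.80×10⁻¹⁴ W
In dBm: 10 log₁₀(5.80×10⁻¹⁴ / 10⁻³) = −102.4 dBm

−102.4 dBm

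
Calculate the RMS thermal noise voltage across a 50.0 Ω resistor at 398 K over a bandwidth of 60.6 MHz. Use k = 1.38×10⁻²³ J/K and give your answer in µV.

V_n = √(4kTRB)
4kTRB = 4 × 1.38×10⁻²³ × 398 × 5.00×10¹ × 6.06×10⁷ = 6.66×10⁻¹¹ V²
V_n = √(6.66×10⁻¹¹) = 8.16×10⁻⁶ V = 8.16 µV

8.16 µV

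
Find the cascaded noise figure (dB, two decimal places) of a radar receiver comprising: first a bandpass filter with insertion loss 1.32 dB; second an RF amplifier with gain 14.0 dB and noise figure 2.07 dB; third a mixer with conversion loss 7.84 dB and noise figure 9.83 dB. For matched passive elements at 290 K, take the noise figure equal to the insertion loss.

4.23 dB

Convert to linear (a loss of L dB is a gain of −L dB): F_i = 10^(NF_i/10), G_i = 10^(G_i,dB/10)
  Stage 1: F_1 = 10^(1.32/10) = 1.355, G_1 = 10^(−1.32/10) = 0.7379
  Stage 2: F_2 = 10^(2.07/10) = 1.611, G_2 = 10^(14.0/10) = 25.12
  Stage 3: F_3 = 10^(9.83/10) = 9.616, G_3 = 10^(−7.84/10) = 0.1644
Friis cascade:
  F = 1.355 + (1.611 − 1)/0.7379 + (9.616 − 1)/18.54 = 2.648
NF = 10 log₁₀(2.648) = 4.23 dB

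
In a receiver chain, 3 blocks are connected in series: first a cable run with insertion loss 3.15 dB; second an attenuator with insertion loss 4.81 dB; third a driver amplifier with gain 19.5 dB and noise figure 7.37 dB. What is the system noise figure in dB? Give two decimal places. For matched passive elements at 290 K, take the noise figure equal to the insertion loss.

15.33 dB

Convert to linear (a loss of L dB is a gain of −L dB): F_i = 10^(NF_i/10), G_i = 10^(G_i,dB/10)
  Stage 1: F_1 = 10^(3.15/10) = 2.065, G_1 = 10^(−3.15/10) = 0.4842
  Stage 2: F_2 = 10^(4.81/10) = 3.027, G_2 = 10^(−4.81/10) = 0.3304
  Stage 3: F_3 = 10^(7.37/10) = 5.458, G_3 = 10^(19.5/10) = 89.13
Friis cascade:
  F = 2.065 + (3.027 − 1)/0.4842 + (5.458 − 1)/0.1600 = 34.12
NF = 10 log₁₀(34.12) = 15.33 dB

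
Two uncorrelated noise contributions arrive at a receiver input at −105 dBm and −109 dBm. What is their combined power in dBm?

−103.5 dBm

Convert to linear, add, convert back:
P₁ = 3.16×10⁻¹⁴ W, P₂ = 1.26×10⁻¹⁴ W
P_tot = 4.42×10⁻¹⁴ W → 10 log₁₀(P_tot / 10⁻³) = −103.5 dBm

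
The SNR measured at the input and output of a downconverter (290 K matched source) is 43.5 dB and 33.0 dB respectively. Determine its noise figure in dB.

10.5 dB

NF (dB) = SNR_in(dB) − SNR_out(dB) when the source is at T₀
NF = 43.5 − 33.0 = 10.5 dB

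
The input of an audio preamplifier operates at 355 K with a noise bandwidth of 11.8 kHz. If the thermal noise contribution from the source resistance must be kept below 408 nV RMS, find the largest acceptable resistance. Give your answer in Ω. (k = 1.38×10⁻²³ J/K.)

Johnson–Nyquist: V_n = √(4kTRB) ⇒ R = V_n² / (4kTB)
4kTB = 4 × 1.38×10⁻²³ × 355 × 1.18×10⁴ = 2.31×10⁻¹⁶
R = (4.08×10⁻⁷)² / 2.31×10⁻¹⁶ = 7.20×10² Ω = 720 Ω

720 Ω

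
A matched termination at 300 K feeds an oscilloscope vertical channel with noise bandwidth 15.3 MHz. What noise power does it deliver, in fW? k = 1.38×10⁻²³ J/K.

P_n = kTB = 1.38×10⁻²³ × 300 × 1.53×10⁷ = 6.33×10⁻¹⁴ W = 63.3 fW

63.3 fW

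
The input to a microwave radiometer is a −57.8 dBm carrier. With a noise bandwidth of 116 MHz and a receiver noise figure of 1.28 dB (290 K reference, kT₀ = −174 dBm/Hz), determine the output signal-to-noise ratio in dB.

34.3 dB

Noise floor: N = −174 + 10 log₁₀(B) + NF
10 log₁₀(1.16×10⁸) = 80.64 dB
N = −174 + 80.64 + 1.28 = −92.08 dBm
SNR = P_sig − N = −57.8 − (−92.08) = 34.28 dB → 34.3 dB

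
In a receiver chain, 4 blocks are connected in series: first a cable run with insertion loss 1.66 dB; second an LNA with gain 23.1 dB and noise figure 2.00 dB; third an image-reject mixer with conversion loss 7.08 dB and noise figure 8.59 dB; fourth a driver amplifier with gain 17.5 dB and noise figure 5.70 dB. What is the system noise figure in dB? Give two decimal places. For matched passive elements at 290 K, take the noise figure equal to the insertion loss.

Convert to linear (a loss of L dB is a gain of −L dB): F_i = 10^(NF_i/10), G_i = 10^(G_i,dB/10)
  Stage 1: F_1 = 10^(1.66/10) = 1.466, G_1 = 10^(−1.66/10) = 0.6823
  Stage 2: F_2 = 10^(2.00/10) = 1.585, G_2 = 10^(23.1/10) = 204.2
  Stage 3: F_3 = 10^(8.59/10) = 7.228, G_3 = 10^(−7.08/10) = 0.1959
  Stage 4: F_4 = 10^(5.70/10) = 3.715, G_4 = 10^(17.5/10) = 56.23
Friis cascade:
  F = 1.466 + (1.585 − 1)/0.6823 + (7.228 − 1)/139.3 + (3.715 − 1)/27.29 = 2.467
NF = 10 log₁₀(2.467) = 3.92 dB

3.92 dB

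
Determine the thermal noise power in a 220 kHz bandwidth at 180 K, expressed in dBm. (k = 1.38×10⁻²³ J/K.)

−122.6 dBm

P_n = kTB = 1.38×10⁻²³ × 180 × 2.20×10⁵ = 5.46×10⁻¹⁶ W
In dBm: 10 log₁₀(5.46×10⁻¹⁶ / 10⁻³) = −122.6 dBm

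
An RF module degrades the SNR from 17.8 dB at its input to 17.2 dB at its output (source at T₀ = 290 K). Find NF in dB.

NF (dB) = SNR_in(dB) − SNR_out(dB) when the source is at T₀
NF = 17.8 − 17.2 = 0.6 dB

0.6 dB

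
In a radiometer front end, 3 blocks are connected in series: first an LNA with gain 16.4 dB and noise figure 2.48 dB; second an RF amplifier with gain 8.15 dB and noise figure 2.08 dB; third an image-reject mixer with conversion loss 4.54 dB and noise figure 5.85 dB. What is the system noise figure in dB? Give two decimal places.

2.54 dB

Convert to linear (a loss of L dB is a gain of −L dB): F_i = 10^(NF_i/10), G_i = 10^(G_i,dB/10)
  Stage 1: F_1 = 10^(2.48/10) = 1.770, G_1 = 10^(16.4/10) = 43.65
  Stage 2: F_2 = 10^(2.08/10) = 1.614, G_2 = 10^(8.15/10) = 6.531
  Stage 3: F_3 = 10^(5.85/10) = 3.846, G_3 = 10^(−4.54/10) = 0.3516
Friis cascade:
  F = 1.770 + (1.614 − 1)/43.65 + (3.846 − 1)/285.1 = 1.794
NF = 10 log₁₀(1.794) = 2.54 dB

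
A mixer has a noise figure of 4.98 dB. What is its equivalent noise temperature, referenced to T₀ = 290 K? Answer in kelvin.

623 K

F = 10^(4.98/10) = 3.14775
T_e = (F − 1)·T₀ = (3.14775 − 1) × 290 = 623 K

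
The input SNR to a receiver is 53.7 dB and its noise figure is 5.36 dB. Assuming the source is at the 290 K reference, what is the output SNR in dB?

48.34 dB

By definition F = SNR_in/SNR_out, so in dB: SNR_out = SNR_in − NF
SNR_out = 53.7 − 5.36 = 48.34 dB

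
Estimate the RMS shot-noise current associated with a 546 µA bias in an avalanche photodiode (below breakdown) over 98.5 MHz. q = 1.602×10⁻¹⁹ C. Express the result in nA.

I_n = √(2qI·B)
2qI·B = 2 × 1.602×10⁻¹⁹ × 5.46×10⁻⁴ × 9.85×10⁷ = 1.72×10⁻¹⁴ A²
I_n = √(1.72×10⁻¹⁴) = 1.31×10⁻⁷ A = 131 nA

131 nA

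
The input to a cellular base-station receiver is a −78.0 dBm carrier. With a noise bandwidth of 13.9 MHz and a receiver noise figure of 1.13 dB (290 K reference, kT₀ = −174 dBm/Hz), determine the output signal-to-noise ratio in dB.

Noise floor: N = −174 + 10 log₁₀(B) + NF
10 log₁₀(1.39×10⁷) = 71.43 dB
N = −174 + 71.43 + 1.13 = −101.44 dBm
SNR = P_sig − N = −78.0 − (−101.44) = 23.44 dB → 23.4 dB

23.4 dB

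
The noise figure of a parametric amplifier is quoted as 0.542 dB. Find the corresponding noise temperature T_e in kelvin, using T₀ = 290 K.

38.5 K

F = 10^(0.542/10) = 1.13292
T_e = (F − 1)·T₀ = (1.13292 − 1) × 290 = 38.5 K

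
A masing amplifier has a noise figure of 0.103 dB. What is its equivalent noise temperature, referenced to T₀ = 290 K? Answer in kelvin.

6.96 K

F = 10^(0.103/10) = 1.024
T_e = (F − 1)·T₀ = (1.024 − 1) × 290 = 6.96 K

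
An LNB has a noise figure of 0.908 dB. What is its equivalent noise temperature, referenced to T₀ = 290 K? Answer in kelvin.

67.4 K

F = 10^(0.908/10) = 1.23254
T_e = (F − 1)·T₀ = (1.23254 − 1) × 290 = 67.4 K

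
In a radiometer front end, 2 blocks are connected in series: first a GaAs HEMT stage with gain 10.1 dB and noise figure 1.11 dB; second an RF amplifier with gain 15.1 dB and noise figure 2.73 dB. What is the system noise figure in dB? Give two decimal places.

1.39 dB

Convert to linear (a loss of L dB is a gain of −L dB): F_i = 10^(NF_i/10), G_i = 10^(G_i,dB/10)
  Stage 1: F_1 = 10^(1.11/10) = 1.291, G_1 = 10^(10.1/10) = 10.23
  Stage 2: F_2 = 10^(2.73/10) = 1.875, G_2 = 10^(15.1/10) = 32.36
Friis cascade:
  F = 1.291 + (1.875 − 1)/10.23 = 1.377
NF = 10 log₁₀(1.377) = 1.39 dB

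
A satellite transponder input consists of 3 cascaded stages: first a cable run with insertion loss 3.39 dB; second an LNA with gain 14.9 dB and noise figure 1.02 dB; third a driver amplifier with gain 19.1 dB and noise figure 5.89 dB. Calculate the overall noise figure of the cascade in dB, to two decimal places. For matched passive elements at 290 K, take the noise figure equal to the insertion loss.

Convert to linear (a loss of L dB is a gain of −L dB): F_i = 10^(NF_i/10), G_i = 10^(G_i,dB/10)
  Stage 1: F_1 = 10^(3.39/10) = 2.183, G_1 = 10^(−3.39/10) = 0.4581
  Stage 2: F_2 = 10^(1.02/10) = 1.265, G_2 = 10^(14.9/10) = 30.90
  Stage 3: F_3 = 10^(5.89/10) = 3.882, G_3 = 10^(19.1/10) = 81.28
Friis cascade:
  F = 2.183 + (1.265 − 1)/0.4581 + (3.882 − 1)/14.16 = 2.964
NF = 10 log₁₀(2.964) = 4.72 dB

4.72 dB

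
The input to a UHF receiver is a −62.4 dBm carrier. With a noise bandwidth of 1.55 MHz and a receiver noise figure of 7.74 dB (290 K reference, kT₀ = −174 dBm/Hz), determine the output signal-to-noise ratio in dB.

Noise floor: N = −174 + 10 log₁₀(B) + NF
10 log₁₀(1.55×10⁶) = 61.9 dB
N = −174 + 61.9 + 7.74 = −104.36 dBm
SNR = P_sig − N = −62.4 − (−104.36) = 41.96 dB → 42.0 dB

42.0 dB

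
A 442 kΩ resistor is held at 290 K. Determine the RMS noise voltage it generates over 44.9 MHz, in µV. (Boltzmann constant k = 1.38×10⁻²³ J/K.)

564 µV

V_n = √(4kTRB)
4kTRB = 4 × 1.38×10⁻²³ × 290 × 4.42×10⁵ × 4.49×10⁷ = 3.18×10⁻⁷ V²
V_n = √(3.18×10⁻⁷) = 5.64×10⁻⁴ V = 564 µV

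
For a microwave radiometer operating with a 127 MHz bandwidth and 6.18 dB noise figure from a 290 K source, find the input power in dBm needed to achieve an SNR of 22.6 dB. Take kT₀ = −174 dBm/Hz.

−64.2 dBm

Sensitivity = −174 + 10 log₁₀(B) + NF + SNR_min
= −174 + 81.04 + 6.18 + 22.6
= −64.18 dBm → −64.2 dBm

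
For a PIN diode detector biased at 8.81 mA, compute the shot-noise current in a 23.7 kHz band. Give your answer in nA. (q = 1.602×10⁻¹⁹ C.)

I_n = √(2qI·B)
2qI·B = 2 × 1.602×10⁻¹⁹ × 8.81×10⁻³ × 2.37×10⁴ = 6.69×10⁻¹⁷ A²
I_n = √(6.69×10⁻¹⁷) = 8.18×10⁻⁹ A = 8.18 nA

8.18 nA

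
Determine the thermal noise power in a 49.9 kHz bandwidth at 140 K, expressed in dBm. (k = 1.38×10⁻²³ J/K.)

P_n = kTB = 1.38×10⁻²³ × 140 × 4.99×10⁴ = 9.64×10⁻¹⁷ W
In dBm: 10 log₁₀(9.64×10⁻¹⁷ / 10⁻³) = −130.2 dBm

−130.2 dBm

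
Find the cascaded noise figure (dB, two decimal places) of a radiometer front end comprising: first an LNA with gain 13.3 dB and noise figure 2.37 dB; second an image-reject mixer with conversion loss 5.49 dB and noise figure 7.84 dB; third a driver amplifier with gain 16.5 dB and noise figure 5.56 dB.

3.79 dB

Convert to linear (a loss of L dB is a gain of −L dB): F_i = 10^(NF_i/10), G_i = 10^(G_i,dB/10)
  Stage 1: F_1 = 10^(2.37/10) = 1.726, G_1 = 10^(13.3/10) = 21.38
  Stage 2: F_2 = 10^(7.84/10) = 6.081, G_2 = 10^(−5.49/10) = 0.2825
  Stage 3: F_3 = 10^(5.56/10) = 3.597, G_3 = 10^(16.5/10) = 44.67
Friis cascade:
  F = 1.726 + (6.081 − 1)/21.38 + (3.597 − 1)/6.039 = 2.394
NF = 10 log₁₀(2.394) = 3.79 dB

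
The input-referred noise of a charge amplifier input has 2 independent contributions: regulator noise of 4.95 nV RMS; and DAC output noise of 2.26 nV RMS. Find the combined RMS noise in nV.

5.44 nV

Uncorrelated sources add in power (mean-square): V_tot = √(ΣV_i²)
V_tot = √[(4.95×10⁻⁹)² + (2.26×10⁻⁹)²] = 5.44×10⁻⁹ V = 5.44 nV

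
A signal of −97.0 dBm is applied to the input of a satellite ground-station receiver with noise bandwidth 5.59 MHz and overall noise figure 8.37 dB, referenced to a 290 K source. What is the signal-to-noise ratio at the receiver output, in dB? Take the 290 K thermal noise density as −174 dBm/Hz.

Noise floor: N = −174 + 10 log₁₀(B) + NF
10 log₁₀(5.59×10⁶) = 67.47 dB
N = −174 + 67.47 + 8.37 = −98.16 dBm
SNR = P_sig − N = −97.0 − (−98.16) = 1.16 dB → 1.2 dB

1.2 dB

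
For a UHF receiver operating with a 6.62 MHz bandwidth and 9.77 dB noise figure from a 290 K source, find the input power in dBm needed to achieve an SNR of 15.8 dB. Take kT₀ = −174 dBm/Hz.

−80.2 dBm

Sensitivity = −174 + 10 log₁₀(B) + NF + SNR_min
= −174 + 68.21 + 9.77 + 15.8
= −80.22 dBm → −80.2 dBm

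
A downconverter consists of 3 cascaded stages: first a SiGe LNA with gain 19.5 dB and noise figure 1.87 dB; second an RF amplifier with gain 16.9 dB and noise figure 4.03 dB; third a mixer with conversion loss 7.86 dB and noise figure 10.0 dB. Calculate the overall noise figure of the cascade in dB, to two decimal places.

Convert to linear (a loss of L dB is a gain of −L dB): F_i = 10^(NF_i/10), G_i = 10^(G_i,dB/10)
  Stage 1: F_1 = 10^(1.87/10) = 1.538, G_1 = 10^(19.5/10) = 89.13
  Stage 2: F_2 = 10^(4.03/10) = 2.529, G_2 = 10^(16.9/10) = 48.98
  Stage 3: F_3 = 10^(10.0/10) = 10.00, G_3 = 10^(−7.86/10) = 0.1637
Friis cascade:
  F = 1.538 + (2.529 − 1)/89.13 + (10.00 − 1)/4365 = 1.557
NF = 10 log₁₀(1.557) = 1.92 dB

1.92 dB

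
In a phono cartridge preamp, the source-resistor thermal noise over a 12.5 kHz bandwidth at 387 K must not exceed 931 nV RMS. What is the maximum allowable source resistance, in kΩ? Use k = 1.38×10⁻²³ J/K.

3.25 kΩ

Johnson–Nyquist: V_n = √(4kTRB) ⇒ R = V_n² / (4kTB)
4kTB = 4 × 1.38×10⁻²³ × 387 × 1.25×10⁴ = 2.67×10⁻¹⁶
R = (9.31×10⁻⁷)² / 2.67×10⁻¹⁶ = 3.25×10³ Ω = 3.25 kΩ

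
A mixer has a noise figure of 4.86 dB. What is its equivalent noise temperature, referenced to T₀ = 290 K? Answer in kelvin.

F = 10^(4.86/10) = 3.06196
T_e = (F − 1)·T₀ = (3.06196 − 1) × 290 = 598 K

598 K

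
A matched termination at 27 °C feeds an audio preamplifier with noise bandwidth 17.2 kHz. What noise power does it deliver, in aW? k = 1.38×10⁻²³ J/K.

71.2 aW

T = 27 °C + 273.15 = 300.15 K
P_n = kTB = 1.38×10⁻²³ × 300.15 × 1.72×10⁴ = 7.12×10⁻¹⁷ W = 71.2 aW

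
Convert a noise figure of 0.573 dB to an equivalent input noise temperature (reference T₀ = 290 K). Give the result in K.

40.9 K

F = 10^(0.573/10) = 1.14104
T_e = (F − 1)·T₀ = (1.14104 − 1) × 290 = 40.9 K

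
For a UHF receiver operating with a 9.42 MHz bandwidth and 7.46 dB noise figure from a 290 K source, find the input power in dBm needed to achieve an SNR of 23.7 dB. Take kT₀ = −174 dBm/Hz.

−73.1 dBm

Sensitivity = −174 + 10 log₁₀(B) + NF + SNR_min
= −174 + 69.74 + 7.46 + 23.7
= −73.10 dBm → −73.1 dBm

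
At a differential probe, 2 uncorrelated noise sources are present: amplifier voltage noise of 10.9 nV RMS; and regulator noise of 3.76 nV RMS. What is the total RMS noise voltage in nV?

Uncorrelated sources add in power (mean-square): V_tot = √(ΣV_i²)
V_tot = √[(1.09×10⁻⁸)² + (3.76×10⁻⁹)²] = 1.15×10⁻⁸ V = 11.5 nV

11.5 nV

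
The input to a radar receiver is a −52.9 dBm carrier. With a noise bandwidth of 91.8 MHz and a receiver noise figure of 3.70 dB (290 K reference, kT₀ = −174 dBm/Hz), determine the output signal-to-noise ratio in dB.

37.8 dB

Noise floor: N = −174 + 10 log₁₀(B) + NF
10 log₁₀(9.18×10⁷) = 79.63 dB
N = −174 + 79.63 + 3.70 = −90.67 dBm
SNR = P_sig − N = −52.9 − (−90.67) = 37.77 dB → 37.8 dB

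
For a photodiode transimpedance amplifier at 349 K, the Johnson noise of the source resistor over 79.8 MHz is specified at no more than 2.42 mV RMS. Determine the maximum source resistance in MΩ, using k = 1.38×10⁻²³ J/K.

3.81 MΩ

Johnson–Nyquist: V_n = √(4kTRB) ⇒ R = V_n² / (4kTB)
4kTB = 4 × 1.38×10⁻²³ × 349 × 7.98×10⁷ = 1.54×10⁻¹²
R = (2.42×10⁻³)² / 1.54×10⁻¹² = 3.81×10⁶ Ω = 3.81 MΩ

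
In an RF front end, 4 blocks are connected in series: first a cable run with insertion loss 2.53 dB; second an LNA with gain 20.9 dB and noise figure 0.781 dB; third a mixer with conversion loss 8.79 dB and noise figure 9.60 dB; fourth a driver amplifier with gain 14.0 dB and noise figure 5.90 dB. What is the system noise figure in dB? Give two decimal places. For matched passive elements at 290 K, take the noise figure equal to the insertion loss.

4.12 dB

Convert to linear (a loss of L dB is a gain of −L dB): F_i = 10^(NF_i/10), G_i = 10^(G_i,dB/10)
  Stage 1: F_1 = 10^(2.53/10) = 1.791, G_1 = 10^(−2.53/10) = 0.5585
  Stage 2: F_2 = 10^(0.781/10) = 1.197, G_2 = 10^(20.9/10) = 123.0
  Stage 3: F_3 = 10^(9.60/10) = 9.120, G_3 = 10^(−8.79/10) = 0.1321
  Stage 4: F_4 = 10^(5.90/10) = 3.890, G_4 = 10^(14.0/10) = 25.12
Friis cascade:
  F = 1.791 + (1.197 − 1)/0.5585 + (9.120 − 1)/68.71 + (3.890 − 1)/9.078 = 2.580
NF = 10 log₁₀(2.580) = 4.12 dB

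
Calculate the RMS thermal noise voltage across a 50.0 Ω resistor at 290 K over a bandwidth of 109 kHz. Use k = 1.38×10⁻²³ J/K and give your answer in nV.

V_n = √(4kTRB)
4kTRB = 4 × 1.38×10⁻²³ × 290 × 5.00×10¹ × 1.09×10⁵ = 8.72×10⁻¹⁴ V²
V_n = √(8.72×10⁻¹⁴) = 2.95×10⁻⁷ V = 295 nV

295 nV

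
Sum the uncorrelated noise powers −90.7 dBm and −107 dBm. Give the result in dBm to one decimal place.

Convert to linear, add, convert back:
P₁ = 8.51×10⁻¹³ W, P₂ = 2.00×10⁻¹⁴ W
P_tot = 8.71×10⁻¹³ W → 10 log₁₀(P_tot / 10⁻³) = −90.6 dBm

−90.6 dBm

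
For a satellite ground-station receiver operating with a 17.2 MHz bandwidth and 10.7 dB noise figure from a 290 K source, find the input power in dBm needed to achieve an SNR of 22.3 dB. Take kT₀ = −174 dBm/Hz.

Sensitivity = −174 + 10 log₁₀(B) + NF + SNR_min
= −174 + 72.36 + 10.7 + 22.3
= −68.64 dBm → −68.6 dBm

−68.6 dBm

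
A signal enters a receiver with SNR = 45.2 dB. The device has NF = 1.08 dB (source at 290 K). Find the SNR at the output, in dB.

By definition F = SNR_in/SNR_out, so in dB: SNR_out = SNR_in − NF
SNR_out = 45.2 − 1.08 = 44.12 dB

44.12 dB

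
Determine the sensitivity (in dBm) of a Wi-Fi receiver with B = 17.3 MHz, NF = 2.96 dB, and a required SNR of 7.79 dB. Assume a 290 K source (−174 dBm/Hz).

−90.9 dBm

Sensitivity = −174 + 10 log₁₀(B) + NF + SNR_min
= −174 + 72.38 + 2.96 + 7.79
= −90.87 dBm → −90.9 dBm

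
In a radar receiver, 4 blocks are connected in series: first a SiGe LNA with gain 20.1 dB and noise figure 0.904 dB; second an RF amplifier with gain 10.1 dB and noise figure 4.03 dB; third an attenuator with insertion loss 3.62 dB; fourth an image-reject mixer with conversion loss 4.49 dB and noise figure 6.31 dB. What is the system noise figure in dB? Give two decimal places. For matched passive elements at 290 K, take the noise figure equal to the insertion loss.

0.99 dB

Convert to linear (a loss of L dB is a gain of −L dB): F_i = 10^(NF_i/10), G_i = 10^(G_i,dB/10)
  Stage 1: F_1 = 10^(0.904/10) = 1.231, G_1 = 10^(20.1/10) = 102.3
  Stage 2: F_2 = 10^(4.03/10) = 2.529, G_2 = 10^(10.1/10) = 10.23
  Stage 3: F_3 = 10^(3.62/10) = 2.301, G_3 = 10^(−3.62/10) = 0.4345
  Stage 4: F_4 = 10^(6.31/10) = 4.276, G_4 = 10^(−4.49/10) = 0.3556
Friis cascade:
  F = 1.231 + (2.529 − 1)/102.3 + (2.301 − 1)/1047 + (4.276 − 1)/455.0 = 1.255
NF = 10 log₁₀(1.255) = 0.99 dB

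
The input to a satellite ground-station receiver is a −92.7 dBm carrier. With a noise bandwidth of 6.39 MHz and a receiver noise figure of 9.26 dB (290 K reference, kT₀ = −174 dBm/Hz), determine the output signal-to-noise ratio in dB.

Noise floor: N = −174 + 10 log₁₀(B) + NF
10 log₁₀(6.39×10⁶) = 68.06 dB
N = −174 + 68.06 + 9.26 = −96.68 dBm
SNR = P_sig − N = −92.7 − (−96.68) = 3.98 dB → 4.0 dB

4.0 dB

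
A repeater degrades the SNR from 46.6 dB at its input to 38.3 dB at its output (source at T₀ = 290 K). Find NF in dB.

8.3 dB

NF (dB) = SNR_in(dB) − SNR_out(dB) when the source is at T₀
NF = 46.6 − 38.3 = 8.3 dB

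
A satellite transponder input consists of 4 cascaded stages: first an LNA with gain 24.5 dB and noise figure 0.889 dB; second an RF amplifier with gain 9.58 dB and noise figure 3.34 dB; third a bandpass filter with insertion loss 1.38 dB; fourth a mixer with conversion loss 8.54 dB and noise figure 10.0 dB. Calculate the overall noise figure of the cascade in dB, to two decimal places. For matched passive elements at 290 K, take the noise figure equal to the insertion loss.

0.92 dB

Convert to linear (a loss of L dB is a gain of −L dB): F_i = 10^(NF_i/10), G_i = 10^(G_i,dB/10)
  Stage 1: F_1 = 10^(0.889/10) = 1.227, G_1 = 10^(24.5/10) = 281.8
  Stage 2: F_2 = 10^(3.34/10) = 2.158, G_2 = 10^(9.58/10) = 9.078
  Stage 3: F_3 = 10^(1.38/10) = 1.374, G_3 = 10^(−1.38/10) = 0.7278
  Stage 4: F_4 = 10^(10.0/10) = 10.00, G_4 = 10^(−8.54/10) = 0.1400
Friis cascade:
  F = 1.227 + (2.158 − 1)/281.8 + (1.374 − 1)/2559 + (10.00 − 1)/1862 = 1.236
NF = 10 log₁₀(1.236) = 0.92 dB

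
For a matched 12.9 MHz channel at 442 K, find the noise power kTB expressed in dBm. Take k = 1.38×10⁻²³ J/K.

−101.0 dBm

P_n = kTB = 1.38×10⁻²³ × 442 × 1.29×10⁷ = 7.87×10⁻¹⁴ W
In dBm: 10 log₁₀(7.87×10⁻¹⁴ / 10⁻³) = −101.0 dBm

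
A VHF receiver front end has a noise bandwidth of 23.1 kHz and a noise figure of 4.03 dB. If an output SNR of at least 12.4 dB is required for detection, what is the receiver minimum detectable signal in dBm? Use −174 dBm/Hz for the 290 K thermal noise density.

Sensitivity = −174 + 10 log₁₀(B) + NF + SNR_min
= −174 + 43.64 + 4.03 + 12.4
= −113.93 dBm → −113.9 dBm

−113.9 dBm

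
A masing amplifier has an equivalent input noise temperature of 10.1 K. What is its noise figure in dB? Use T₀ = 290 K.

0.149 dB

F = 1 + T_e/T₀ = 1 + 10.1/290 = 1.03483
NF = 10 log₁₀(1.03483) = 0.149 dB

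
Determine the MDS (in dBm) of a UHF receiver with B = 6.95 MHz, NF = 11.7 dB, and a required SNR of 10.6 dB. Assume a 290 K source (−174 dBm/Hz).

Sensitivity = −174 + 10 log₁₀(B) + NF + SNR_min
= −174 + 68.42 + 11.7 + 10.6
= −83.28 dBm → −83.3 dBm

−83.3 dBm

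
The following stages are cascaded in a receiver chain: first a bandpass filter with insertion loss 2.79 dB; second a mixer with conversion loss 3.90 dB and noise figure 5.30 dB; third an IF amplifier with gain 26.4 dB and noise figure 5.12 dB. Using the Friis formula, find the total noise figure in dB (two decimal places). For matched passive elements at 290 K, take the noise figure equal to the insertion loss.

Convert to linear (a loss of L dB is a gain of −L dB): F_i = 10^(NF_i/10), G_i = 10^(G_i,dB/10)
  Stage 1: F_1 = 10^(2.79/10) = 1.901, G_1 = 10^(−2.79/10) = 0.5260
  Stage 2: F_2 = 10^(5.30/10) = 3.388, G_2 = 10^(−3.90/10) = 0.4074
  Stage 3: F_3 = 10^(5.12/10) = 3.251, G_3 = 10^(26.4/10) = 436.5
Friis cascade:
  F = 1.901 + (3.388 − 1)/0.5260 + (3.251 − 1)/0.2143 = 16.95
NF = 10 log₁₀(16.95) = 12.29 dB

12.29 dB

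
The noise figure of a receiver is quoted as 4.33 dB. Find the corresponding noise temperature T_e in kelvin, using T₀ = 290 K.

F = 10^(4.33/10) = 2.71019
T_e = (F − 1)·T₀ = (2.71019 − 1) × 290 = 496 K

496 K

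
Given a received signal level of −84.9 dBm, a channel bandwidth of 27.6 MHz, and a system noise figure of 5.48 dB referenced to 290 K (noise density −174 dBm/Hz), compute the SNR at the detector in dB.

Noise floor: N = −174 + 10 log₁₀(B) + NF
10 log₁₀(2.76×10⁷) = 74.41 dB
N = −174 + 74.41 + 5.48 = −94.11 dBm
SNR = P_sig − N = −84.9 − (−94.11) = 9.21 dB → 9.2 dB

9.2 dB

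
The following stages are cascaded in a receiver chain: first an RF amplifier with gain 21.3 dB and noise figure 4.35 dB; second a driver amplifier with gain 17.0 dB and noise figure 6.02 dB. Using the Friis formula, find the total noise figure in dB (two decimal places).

4.39 dB

Convert to linear (a loss of L dB is a gain of −L dB): F_i = 10^(NF_i/10), G_i = 10^(G_i,dB/10)
  Stage 1: F_1 = 10^(4.35/10) = 2.723, G_1 = 10^(21.3/10) = 134.9
  Stage 2: F_2 = 10^(6.02/10) = 3.999, G_2 = 10^(17.0/10) = 50.12
Friis cascade:
  F = 2.723 + (3.999 − 1)/134.9 = 2.745
NF = 10 log₁₀(2.745) = 4.39 dB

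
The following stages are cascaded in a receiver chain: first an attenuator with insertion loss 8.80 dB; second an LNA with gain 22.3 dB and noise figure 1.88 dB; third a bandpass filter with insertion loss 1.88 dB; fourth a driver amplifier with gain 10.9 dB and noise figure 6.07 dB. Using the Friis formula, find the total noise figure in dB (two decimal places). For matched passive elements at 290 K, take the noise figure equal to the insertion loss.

Convert to linear (a loss of L dB is a gain of −L dB): F_i = 10^(NF_i/10), G_i = 10^(G_i,dB/10)
  Stage 1: F_1 = 10^(8.80/10) = 7.586, G_1 = 10^(−8.80/10) = 0.1318
  Stage 2: F_2 = 10^(1.88/10) = 1.542, G_2 = 10^(22.3/10) = 169.8
  Stage 3: F_3 = 10^(1.88/10) = 1.542, G_3 = 10^(−1.88/10) = 0.6486
  Stage 4: F_4 = 10^(6.07/10) = 4.046, G_4 = 10^(10.9/10) = 12.30
Friis cascade:
  F = 7.586 + (1.542 − 1)/0.1318 + (1.542 − 1)/22.39 + (4.046 − 1)/14.52 = 11.93
NF = 10 log₁₀(11.93) = 10.77 dB

10.77 dB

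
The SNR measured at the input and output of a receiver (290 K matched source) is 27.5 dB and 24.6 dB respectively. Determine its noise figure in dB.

NF (dB) = SNR_in(dB) − SNR_out(dB) when the source is at T₀
NF = 27.5 − 24.6 = 2.9 dB

2.9 dB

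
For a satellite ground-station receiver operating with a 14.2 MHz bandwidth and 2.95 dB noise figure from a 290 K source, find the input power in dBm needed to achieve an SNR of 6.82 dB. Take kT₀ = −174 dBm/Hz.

−92.7 dBm

Sensitivity = −174 + 10 log₁₀(B) + NF + SNR_min
= −174 + 71.52 + 2.95 + 6.82
= −92.71 dBm → −92.7 dBm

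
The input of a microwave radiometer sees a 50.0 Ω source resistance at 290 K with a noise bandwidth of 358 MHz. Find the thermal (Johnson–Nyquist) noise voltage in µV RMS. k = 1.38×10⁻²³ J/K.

V_n = √(4kTRB)
4kTRB = 4 × 1.38×10⁻²³ × 290 × 5.00×10¹ × 3.58×10⁸ = 2.87×10⁻¹⁰ V²
V_n = √(2.87×10⁻¹⁰) = 1.69×10⁻⁵ V = 16.9 µV

16.9 µV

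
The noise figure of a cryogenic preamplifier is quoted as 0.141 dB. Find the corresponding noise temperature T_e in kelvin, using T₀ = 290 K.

9.57 K

F = 10^(0.141/10) = 1.033
T_e = (F − 1)·T₀ = (1.033 − 1) × 290 = 9.57 K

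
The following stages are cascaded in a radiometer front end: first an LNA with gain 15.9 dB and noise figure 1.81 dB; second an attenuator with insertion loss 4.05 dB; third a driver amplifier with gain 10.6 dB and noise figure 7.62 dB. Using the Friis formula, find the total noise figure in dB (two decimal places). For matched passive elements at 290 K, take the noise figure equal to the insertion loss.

2.72 dB

Convert to linear (a loss of L dB is a gain of −L dB): F_i = 10^(NF_i/10), G_i = 10^(G_i,dB/10)
  Stage 1: F_1 = 10^(1.81/10) = 1.517, G_1 = 10^(15.9/10) = 38.90
  Stage 2: F_2 = 10^(4.05/10) = 2.541, G_2 = 10^(−4.05/10) = 0.3936
  Stage 3: F_3 = 10^(7.62/10) = 5.781, G_3 = 10^(10.6/10) = 11.48
Friis cascade:
  F = 1.517 + (2.541 − 1)/38.90 + (5.781 − 1)/15.31 = 1.869
NF = 10 log₁₀(1.869) = 2.72 dB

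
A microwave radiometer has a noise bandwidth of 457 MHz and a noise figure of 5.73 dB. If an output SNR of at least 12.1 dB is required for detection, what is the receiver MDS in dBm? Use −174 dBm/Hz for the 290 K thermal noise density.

Sensitivity = −174 + 10 log₁₀(B) + NF + SNR_min
= −174 + 86.6 + 5.73 + 12.1
= −69.57 dBm → −69.6 dBm

−69.6 dBm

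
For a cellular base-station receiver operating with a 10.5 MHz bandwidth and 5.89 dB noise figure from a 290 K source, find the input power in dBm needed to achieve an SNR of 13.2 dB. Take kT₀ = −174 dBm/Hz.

−84.7 dBm

Sensitivity = −174 + 10 log₁₀(B) + NF + SNR_min
= −174 + 70.21 + 5.89 + 13.2
= −84.70 dBm → −84.7 dBm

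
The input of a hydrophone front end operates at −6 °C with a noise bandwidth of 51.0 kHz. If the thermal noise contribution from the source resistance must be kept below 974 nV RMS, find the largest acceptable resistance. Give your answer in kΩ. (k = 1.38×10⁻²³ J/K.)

T = −6 °C + 273.15 = 267.15 K
Johnson–Nyquist: V_n = √(4kTRB) ⇒ R = V_n² / (4kTB)
4kTB = 4 × 1.38×10⁻²³ × 267.15 × 5.10×10⁴ = 7.52×10⁻¹⁶
R = (9.74×10⁻⁷)² / 7.52×10⁻¹⁶ = 1.26×10³ Ω = 1.26 kΩ

1.26 kΩ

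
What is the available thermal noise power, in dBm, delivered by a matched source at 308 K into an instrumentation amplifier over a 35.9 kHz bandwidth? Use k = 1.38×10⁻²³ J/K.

P_n = kTB = 1.38×10⁻²³ × 308 × 3.59×10⁴ = 1.53×10⁻¹⁶ W
In dBm: 10 log₁₀(1.53×10⁻¹⁶ / 10⁻³) = −128.2 dBm

−128.2 dBm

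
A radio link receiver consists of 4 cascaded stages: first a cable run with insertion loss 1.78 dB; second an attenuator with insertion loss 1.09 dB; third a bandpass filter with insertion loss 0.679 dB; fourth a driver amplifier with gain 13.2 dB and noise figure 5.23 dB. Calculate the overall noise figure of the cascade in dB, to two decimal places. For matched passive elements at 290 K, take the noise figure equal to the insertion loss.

Convert to linear (a loss of L dB is a gain of −L dB): F_i = 10^(NF_i/10), G_i = 10^(G_i,dB/10)
  Stage 1: F_1 = 10^(1.78/10) = 1.507, G_1 = 10^(−1.78/10) = 0.6637
  Stage 2: F_2 = 10^(1.09/10) = 1.285, G_2 = 10^(−1.09/10) = 0.7780
  Stage 3: F_3 = 10^(0.679/10) = 1.169, G_3 = 10^(−0.679/10) = 0.8553
  Stage 4: F_4 = 10^(5.23/10) = 3.334, G_4 = 10^(13.2/10) = 20.89
Friis cascade:
  F = 1.507 + (1.285 − 1)/0.6637 + (1.169 − 1)/0.5164 + (3.334 − 1)/0.4417 = 7.549
NF = 10 log₁₀(7.549) = 8.78 dB

8.78 dB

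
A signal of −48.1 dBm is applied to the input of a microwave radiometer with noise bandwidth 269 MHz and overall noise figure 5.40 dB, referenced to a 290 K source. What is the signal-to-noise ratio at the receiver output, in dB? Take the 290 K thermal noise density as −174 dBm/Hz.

36.2 dB

Noise floor: N = −174 + 10 log₁₀(B) + NF
10 log₁₀(2.69×10⁸) = 84.3 dB
N = −174 + 84.3 + 5.40 = −84.30 dBm
SNR = P_sig − N = −48.1 − (−84.30) = 36.20 dB → 36.2 dB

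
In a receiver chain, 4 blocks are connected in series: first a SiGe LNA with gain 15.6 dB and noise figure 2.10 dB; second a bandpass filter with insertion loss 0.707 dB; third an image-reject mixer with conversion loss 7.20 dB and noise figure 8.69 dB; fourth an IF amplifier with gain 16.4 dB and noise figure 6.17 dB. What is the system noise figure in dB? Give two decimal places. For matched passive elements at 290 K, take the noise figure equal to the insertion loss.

Convert to linear (a loss of L dB is a gain of −L dB): F_i = 10^(NF_i/10), G_i = 10^(G_i,dB/10)
  Stage 1: F_1 = 10^(2.10/10) = 1.622, G_1 = 10^(15.6/10) = 36.31
  Stage 2: F_2 = 10^(0.707/10) = 1.177, G_2 = 10^(−0.707/10) = 0.8498
  Stage 3: F_3 = 10^(8.69/10) = 7.396, G_3 = 10^(−7.20/10) = 0.1905
  Stage 4: F_4 = 10^(6.17/10) = 4.140, G_4 = 10^(16.4/10) = 43.65
Friis cascade:
  F = 1.622 + (1.177 − 1)/36.31 + (7.396 − 1)/30.85 + (4.140 − 1)/5.879 = 2.368
NF = 10 log₁₀(2.368) = 3.74 dB

3.74 dB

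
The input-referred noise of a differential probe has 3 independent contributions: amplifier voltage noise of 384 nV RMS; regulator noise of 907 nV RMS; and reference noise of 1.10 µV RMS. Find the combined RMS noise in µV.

1.48 µV

Uncorrelated sources add in power (mean-square): V_tot = √(ΣV_i²)
V_tot = √[(3.84×10⁻⁷)² + (9.07×10⁻⁷)² + (1.10×10⁻⁶)²] = 1.48×10⁻⁶ V = 1.48 µV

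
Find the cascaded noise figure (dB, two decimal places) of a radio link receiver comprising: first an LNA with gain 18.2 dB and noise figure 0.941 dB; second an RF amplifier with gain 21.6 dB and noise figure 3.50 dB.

Convert to linear (a loss of L dB is a gain of −L dB): F_i = 10^(NF_i/10), G_i = 10^(G_i,dB/10)
  Stage 1: F_1 = 10^(0.941/10) = 1.242, G_1 = 10^(18.2/10) = 66.07
  Stage 2: F_2 = 10^(3.50/10) = 2.239, G_2 = 10^(21.6/10) = 144.5
Friis cascade:
  F = 1.242 + (2.239 − 1)/66.07 = 1.261
NF = 10 log₁₀(1.261) = 1.01 dB

1.01 dB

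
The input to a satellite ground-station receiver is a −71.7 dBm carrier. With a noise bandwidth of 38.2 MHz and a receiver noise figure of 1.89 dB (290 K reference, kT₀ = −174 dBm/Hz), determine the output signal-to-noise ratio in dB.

24.6 dB

Noise floor: N = −174 + 10 log₁₀(B) + NF
10 log₁₀(3.82×10⁷) = 75.82 dB
N = −174 + 75.82 + 1.89 = −96.29 dBm
SNR = P_sig − N = −71.7 − (−96.29) = 24.59 dB → 24.6 dB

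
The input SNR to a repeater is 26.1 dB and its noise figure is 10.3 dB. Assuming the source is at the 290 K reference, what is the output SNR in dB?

15.8 dB

By definition F = SNR_in/SNR_out, so in dB: SNR_out = SNR_in − NF
SNR_out = 26.1 − 10.3 = 15.8 dB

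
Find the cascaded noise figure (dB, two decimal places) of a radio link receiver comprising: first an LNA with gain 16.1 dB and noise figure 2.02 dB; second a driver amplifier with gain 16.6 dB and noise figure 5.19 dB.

Convert to linear (a loss of L dB is a gain of −L dB): F_i = 10^(NF_i/10), G_i = 10^(G_i,dB/10)
  Stage 1: F_1 = 10^(2.02/10) = 1.592, G_1 = 10^(16.1/10) = 40.74
  Stage 2: F_2 = 10^(5.19/10) = 3.304, G_2 = 10^(16.6/10) = 45.71
Friis cascade:
  F = 1.592 + (3.304 − 1)/40.74 = 1.649
NF = 10 log₁₀(1.649) = 2.17 dB

2.17 dB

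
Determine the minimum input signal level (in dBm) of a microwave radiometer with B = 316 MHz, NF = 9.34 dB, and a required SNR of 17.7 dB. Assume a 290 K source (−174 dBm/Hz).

Sensitivity = −174 + 10 log₁₀(B) + NF + SNR_min
= −174 + 85 + 9.34 + 17.7
= −61.96 dBm → −62.0 dBm

−62.0 dBm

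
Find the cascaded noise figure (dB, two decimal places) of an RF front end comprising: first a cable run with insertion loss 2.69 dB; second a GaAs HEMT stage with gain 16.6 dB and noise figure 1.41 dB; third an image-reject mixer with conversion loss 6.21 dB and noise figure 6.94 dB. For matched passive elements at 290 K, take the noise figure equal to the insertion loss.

Convert to linear (a loss of L dB is a gain of −L dB): F_i = 10^(NF_i/10), G_i = 10^(G_i,dB/10)
  Stage 1: F_1 = 10^(2.69/10) = 1.858, G_1 = 10^(−2.69/10) = 0.5383
  Stage 2: F_2 = 10^(1.41/10) = 1.384, G_2 = 10^(16.6/10) = 45.71
  Stage 3: F_3 = 10^(6.94/10) = 4.943, G_3 = 10^(−6.21/10) = 0.2393
Friis cascade:
  F = 1.858 + (1.384 − 1)/0.5383 + (4.943 − 1)/24.60 = 2.731
NF = 10 log₁₀(2.731) = 4.36 dB

4.36 dB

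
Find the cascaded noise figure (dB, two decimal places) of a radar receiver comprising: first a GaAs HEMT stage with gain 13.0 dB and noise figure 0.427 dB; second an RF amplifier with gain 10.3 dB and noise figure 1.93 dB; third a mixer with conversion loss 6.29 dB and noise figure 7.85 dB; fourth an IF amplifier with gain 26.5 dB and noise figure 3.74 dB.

0.73 dB

Convert to linear (a loss of L dB is a gain of −L dB): F_i = 10^(NF_i/10), G_i = 10^(G_i,dB/10)
  Stage 1: F_1 = 10^(0.427/10) = 1.103, G_1 = 10^(13.0/10) = 19.95
  Stage 2: F_2 = 10^(1.93/10) = 1.560, G_2 = 10^(10.3/10) = 10.72
  Stage 3: F_3 = 10^(7.85/10) = 6.095, G_3 = 10^(−6.29/10) = 0.2350
  Stage 4: F_4 = 10^(3.74/10) = 2.366, G_4 = 10^(26.5/10) = 446.7
Friis cascade:
  F = 1.103 + (1.560 − 1)/19.95 + (6.095 − 1)/213.8 + (2.366 − 1)/50.23 = 1.182
NF = 10 log₁₀(1.182) = 0.73 dB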